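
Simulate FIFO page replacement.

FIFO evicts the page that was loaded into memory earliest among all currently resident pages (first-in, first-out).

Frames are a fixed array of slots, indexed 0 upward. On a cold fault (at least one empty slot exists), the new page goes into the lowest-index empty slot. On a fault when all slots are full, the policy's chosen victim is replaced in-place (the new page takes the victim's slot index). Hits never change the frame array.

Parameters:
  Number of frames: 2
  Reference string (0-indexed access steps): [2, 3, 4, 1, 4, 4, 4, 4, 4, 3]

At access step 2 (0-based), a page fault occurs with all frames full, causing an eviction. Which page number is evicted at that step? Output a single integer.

Step 0: ref 2 -> FAULT, frames=[2,-]
Step 1: ref 3 -> FAULT, frames=[2,3]
Step 2: ref 4 -> FAULT, evict 2, frames=[4,3]
At step 2: evicted page 2

Answer: 2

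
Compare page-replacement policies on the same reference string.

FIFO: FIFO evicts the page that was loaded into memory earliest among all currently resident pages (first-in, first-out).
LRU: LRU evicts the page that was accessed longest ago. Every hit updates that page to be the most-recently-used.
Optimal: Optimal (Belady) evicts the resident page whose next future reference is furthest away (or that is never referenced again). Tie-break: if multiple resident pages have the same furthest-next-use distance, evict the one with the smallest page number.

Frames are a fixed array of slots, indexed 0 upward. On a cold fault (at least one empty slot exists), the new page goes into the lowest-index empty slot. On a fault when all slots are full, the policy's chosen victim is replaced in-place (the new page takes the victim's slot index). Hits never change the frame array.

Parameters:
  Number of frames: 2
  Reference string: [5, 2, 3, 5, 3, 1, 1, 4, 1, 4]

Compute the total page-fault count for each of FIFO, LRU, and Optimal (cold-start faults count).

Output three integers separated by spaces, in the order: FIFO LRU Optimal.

Answer: 6 6 5

Derivation:
--- FIFO ---
  step 0: ref 5 -> FAULT, frames=[5,-] (faults so far: 1)
  step 1: ref 2 -> FAULT, frames=[5,2] (faults so far: 2)
  step 2: ref 3 -> FAULT, evict 5, frames=[3,2] (faults so far: 3)
  step 3: ref 5 -> FAULT, evict 2, frames=[3,5] (faults so far: 4)
  step 4: ref 3 -> HIT, frames=[3,5] (faults so far: 4)
  step 5: ref 1 -> FAULT, evict 3, frames=[1,5] (faults so far: 5)
  step 6: ref 1 -> HIT, frames=[1,5] (faults so far: 5)
  step 7: ref 4 -> FAULT, evict 5, frames=[1,4] (faults so far: 6)
  step 8: ref 1 -> HIT, frames=[1,4] (faults so far: 6)
  step 9: ref 4 -> HIT, frames=[1,4] (faults so far: 6)
  FIFO total faults: 6
--- LRU ---
  step 0: ref 5 -> FAULT, frames=[5,-] (faults so far: 1)
  step 1: ref 2 -> FAULT, frames=[5,2] (faults so far: 2)
  step 2: ref 3 -> FAULT, evict 5, frames=[3,2] (faults so far: 3)
  step 3: ref 5 -> FAULT, evict 2, frames=[3,5] (faults so far: 4)
  step 4: ref 3 -> HIT, frames=[3,5] (faults so far: 4)
  step 5: ref 1 -> FAULT, evict 5, frames=[3,1] (faults so far: 5)
  step 6: ref 1 -> HIT, frames=[3,1] (faults so far: 5)
  step 7: ref 4 -> FAULT, evict 3, frames=[4,1] (faults so far: 6)
  step 8: ref 1 -> HIT, frames=[4,1] (faults so far: 6)
  step 9: ref 4 -> HIT, frames=[4,1] (faults so far: 6)
  LRU total faults: 6
--- Optimal ---
  step 0: ref 5 -> FAULT, frames=[5,-] (faults so far: 1)
  step 1: ref 2 -> FAULT, frames=[5,2] (faults so far: 2)
  step 2: ref 3 -> FAULT, evict 2, frames=[5,3] (faults so far: 3)
  step 3: ref 5 -> HIT, frames=[5,3] (faults so far: 3)
  step 4: ref 3 -> HIT, frames=[5,3] (faults so far: 3)
  step 5: ref 1 -> FAULT, evict 3, frames=[5,1] (faults so far: 4)
  step 6: ref 1 -> HIT, frames=[5,1] (faults so far: 4)
  step 7: ref 4 -> FAULT, evict 5, frames=[4,1] (faults so far: 5)
  step 8: ref 1 -> HIT, frames=[4,1] (faults so far: 5)
  step 9: ref 4 -> HIT, frames=[4,1] (faults so far: 5)
  Optimal total faults: 5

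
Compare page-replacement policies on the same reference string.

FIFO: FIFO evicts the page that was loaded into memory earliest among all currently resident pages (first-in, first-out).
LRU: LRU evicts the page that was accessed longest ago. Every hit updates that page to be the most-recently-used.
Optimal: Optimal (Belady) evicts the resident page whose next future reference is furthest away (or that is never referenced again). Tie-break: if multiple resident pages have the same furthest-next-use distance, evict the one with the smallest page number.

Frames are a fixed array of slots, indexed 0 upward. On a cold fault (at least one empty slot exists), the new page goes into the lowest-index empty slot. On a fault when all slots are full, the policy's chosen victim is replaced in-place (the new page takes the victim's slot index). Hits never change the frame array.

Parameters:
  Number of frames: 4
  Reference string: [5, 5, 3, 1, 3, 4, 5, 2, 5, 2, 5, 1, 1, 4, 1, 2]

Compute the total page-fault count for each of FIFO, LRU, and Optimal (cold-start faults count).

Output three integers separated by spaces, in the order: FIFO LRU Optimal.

--- FIFO ---
  step 0: ref 5 -> FAULT, frames=[5,-,-,-] (faults so far: 1)
  step 1: ref 5 -> HIT, frames=[5,-,-,-] (faults so far: 1)
  step 2: ref 3 -> FAULT, frames=[5,3,-,-] (faults so far: 2)
  step 3: ref 1 -> FAULT, frames=[5,3,1,-] (faults so far: 3)
  step 4: ref 3 -> HIT, frames=[5,3,1,-] (faults so far: 3)
  step 5: ref 4 -> FAULT, frames=[5,3,1,4] (faults so far: 4)
  step 6: ref 5 -> HIT, frames=[5,3,1,4] (faults so far: 4)
  step 7: ref 2 -> FAULT, evict 5, frames=[2,3,1,4] (faults so far: 5)
  step 8: ref 5 -> FAULT, evict 3, frames=[2,5,1,4] (faults so far: 6)
  step 9: ref 2 -> HIT, frames=[2,5,1,4] (faults so far: 6)
  step 10: ref 5 -> HIT, frames=[2,5,1,4] (faults so far: 6)
  step 11: ref 1 -> HIT, frames=[2,5,1,4] (faults so far: 6)
  step 12: ref 1 -> HIT, frames=[2,5,1,4] (faults so far: 6)
  step 13: ref 4 -> HIT, frames=[2,5,1,4] (faults so far: 6)
  step 14: ref 1 -> HIT, frames=[2,5,1,4] (faults so far: 6)
  step 15: ref 2 -> HIT, frames=[2,5,1,4] (faults so far: 6)
  FIFO total faults: 6
--- LRU ---
  step 0: ref 5 -> FAULT, frames=[5,-,-,-] (faults so far: 1)
  step 1: ref 5 -> HIT, frames=[5,-,-,-] (faults so far: 1)
  step 2: ref 3 -> FAULT, frames=[5,3,-,-] (faults so far: 2)
  step 3: ref 1 -> FAULT, frames=[5,3,1,-] (faults so far: 3)
  step 4: ref 3 -> HIT, frames=[5,3,1,-] (faults so far: 3)
  step 5: ref 4 -> FAULT, frames=[5,3,1,4] (faults so far: 4)
  step 6: ref 5 -> HIT, frames=[5,3,1,4] (faults so far: 4)
  step 7: ref 2 -> FAULT, evict 1, frames=[5,3,2,4] (faults so far: 5)
  step 8: ref 5 -> HIT, frames=[5,3,2,4] (faults so far: 5)
  step 9: ref 2 -> HIT, frames=[5,3,2,4] (faults so far: 5)
  step 10: ref 5 -> HIT, frames=[5,3,2,4] (faults so far: 5)
  step 11: ref 1 -> FAULT, evict 3, frames=[5,1,2,4] (faults so far: 6)
  step 12: ref 1 -> HIT, frames=[5,1,2,4] (faults so far: 6)
  step 13: ref 4 -> HIT, frames=[5,1,2,4] (faults so far: 6)
  step 14: ref 1 -> HIT, frames=[5,1,2,4] (faults so far: 6)
  step 15: ref 2 -> HIT, frames=[5,1,2,4] (faults so far: 6)
  LRU total faults: 6
--- Optimal ---
  step 0: ref 5 -> FAULT, frames=[5,-,-,-] (faults so far: 1)
  step 1: ref 5 -> HIT, frames=[5,-,-,-] (faults so far: 1)
  step 2: ref 3 -> FAULT, frames=[5,3,-,-] (faults so far: 2)
  step 3: ref 1 -> FAULT, frames=[5,3,1,-] (faults so far: 3)
  step 4: ref 3 -> HIT, frames=[5,3,1,-] (faults so far: 3)
  step 5: ref 4 -> FAULT, frames=[5,3,1,4] (faults so far: 4)
  step 6: ref 5 -> HIT, frames=[5,3,1,4] (faults so far: 4)
  step 7: ref 2 -> FAULT, evict 3, frames=[5,2,1,4] (faults so far: 5)
  step 8: ref 5 -> HIT, frames=[5,2,1,4] (faults so far: 5)
  step 9: ref 2 -> HIT, frames=[5,2,1,4] (faults so far: 5)
  step 10: ref 5 -> HIT, frames=[5,2,1,4] (faults so far: 5)
  step 11: ref 1 -> HIT, frames=[5,2,1,4] (faults so far: 5)
  step 12: ref 1 -> HIT, frames=[5,2,1,4] (faults so far: 5)
  step 13: ref 4 -> HIT, frames=[5,2,1,4] (faults so far: 5)
  step 14: ref 1 -> HIT, frames=[5,2,1,4] (faults so far: 5)
  step 15: ref 2 -> HIT, frames=[5,2,1,4] (faults so far: 5)
  Optimal total faults: 5

Answer: 6 6 5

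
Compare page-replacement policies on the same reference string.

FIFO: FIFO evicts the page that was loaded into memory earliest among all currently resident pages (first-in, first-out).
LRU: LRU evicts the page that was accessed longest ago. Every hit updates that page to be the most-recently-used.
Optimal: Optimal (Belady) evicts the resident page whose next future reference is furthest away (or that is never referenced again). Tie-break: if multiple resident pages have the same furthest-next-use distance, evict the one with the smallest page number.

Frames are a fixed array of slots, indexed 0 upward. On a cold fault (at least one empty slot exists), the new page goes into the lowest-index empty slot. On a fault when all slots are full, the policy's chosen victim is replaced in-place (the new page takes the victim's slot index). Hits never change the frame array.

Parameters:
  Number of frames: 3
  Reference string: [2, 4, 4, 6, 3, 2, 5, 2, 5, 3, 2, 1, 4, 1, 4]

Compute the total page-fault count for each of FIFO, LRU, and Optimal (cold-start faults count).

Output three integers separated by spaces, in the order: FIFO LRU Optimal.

--- FIFO ---
  step 0: ref 2 -> FAULT, frames=[2,-,-] (faults so far: 1)
  step 1: ref 4 -> FAULT, frames=[2,4,-] (faults so far: 2)
  step 2: ref 4 -> HIT, frames=[2,4,-] (faults so far: 2)
  step 3: ref 6 -> FAULT, frames=[2,4,6] (faults so far: 3)
  step 4: ref 3 -> FAULT, evict 2, frames=[3,4,6] (faults so far: 4)
  step 5: ref 2 -> FAULT, evict 4, frames=[3,2,6] (faults so far: 5)
  step 6: ref 5 -> FAULT, evict 6, frames=[3,2,5] (faults so far: 6)
  step 7: ref 2 -> HIT, frames=[3,2,5] (faults so far: 6)
  step 8: ref 5 -> HIT, frames=[3,2,5] (faults so far: 6)
  step 9: ref 3 -> HIT, frames=[3,2,5] (faults so far: 6)
  step 10: ref 2 -> HIT, frames=[3,2,5] (faults so far: 6)
  step 11: ref 1 -> FAULT, evict 3, frames=[1,2,5] (faults so far: 7)
  step 12: ref 4 -> FAULT, evict 2, frames=[1,4,5] (faults so far: 8)
  step 13: ref 1 -> HIT, frames=[1,4,5] (faults so far: 8)
  step 14: ref 4 -> HIT, frames=[1,4,5] (faults so far: 8)
  FIFO total faults: 8
--- LRU ---
  step 0: ref 2 -> FAULT, frames=[2,-,-] (faults so far: 1)
  step 1: ref 4 -> FAULT, frames=[2,4,-] (faults so far: 2)
  step 2: ref 4 -> HIT, frames=[2,4,-] (faults so far: 2)
  step 3: ref 6 -> FAULT, frames=[2,4,6] (faults so far: 3)
  step 4: ref 3 -> FAULT, evict 2, frames=[3,4,6] (faults so far: 4)
  step 5: ref 2 -> FAULT, evict 4, frames=[3,2,6] (faults so far: 5)
  step 6: ref 5 -> FAULT, evict 6, frames=[3,2,5] (faults so far: 6)
  step 7: ref 2 -> HIT, frames=[3,2,5] (faults so far: 6)
  step 8: ref 5 -> HIT, frames=[3,2,5] (faults so far: 6)
  step 9: ref 3 -> HIT, frames=[3,2,5] (faults so far: 6)
  step 10: ref 2 -> HIT, frames=[3,2,5] (faults so far: 6)
  step 11: ref 1 -> FAULT, evict 5, frames=[3,2,1] (faults so far: 7)
  step 12: ref 4 -> FAULT, evict 3, frames=[4,2,1] (faults so far: 8)
  step 13: ref 1 -> HIT, frames=[4,2,1] (faults so far: 8)
  step 14: ref 4 -> HIT, frames=[4,2,1] (faults so far: 8)
  LRU total faults: 8
--- Optimal ---
  step 0: ref 2 -> FAULT, frames=[2,-,-] (faults so far: 1)
  step 1: ref 4 -> FAULT, frames=[2,4,-] (faults so far: 2)
  step 2: ref 4 -> HIT, frames=[2,4,-] (faults so far: 2)
  step 3: ref 6 -> FAULT, frames=[2,4,6] (faults so far: 3)
  step 4: ref 3 -> FAULT, evict 6, frames=[2,4,3] (faults so far: 4)
  step 5: ref 2 -> HIT, frames=[2,4,3] (faults so far: 4)
  step 6: ref 5 -> FAULT, evict 4, frames=[2,5,3] (faults so far: 5)
  step 7: ref 2 -> HIT, frames=[2,5,3] (faults so far: 5)
  step 8: ref 5 -> HIT, frames=[2,5,3] (faults so far: 5)
  step 9: ref 3 -> HIT, frames=[2,5,3] (faults so far: 5)
  step 10: ref 2 -> HIT, frames=[2,5,3] (faults so far: 5)
  step 11: ref 1 -> FAULT, evict 2, frames=[1,5,3] (faults so far: 6)
  step 12: ref 4 -> FAULT, evict 3, frames=[1,5,4] (faults so far: 7)
  step 13: ref 1 -> HIT, frames=[1,5,4] (faults so far: 7)
  step 14: ref 4 -> HIT, frames=[1,5,4] (faults so far: 7)
  Optimal total faults: 7

Answer: 8 8 7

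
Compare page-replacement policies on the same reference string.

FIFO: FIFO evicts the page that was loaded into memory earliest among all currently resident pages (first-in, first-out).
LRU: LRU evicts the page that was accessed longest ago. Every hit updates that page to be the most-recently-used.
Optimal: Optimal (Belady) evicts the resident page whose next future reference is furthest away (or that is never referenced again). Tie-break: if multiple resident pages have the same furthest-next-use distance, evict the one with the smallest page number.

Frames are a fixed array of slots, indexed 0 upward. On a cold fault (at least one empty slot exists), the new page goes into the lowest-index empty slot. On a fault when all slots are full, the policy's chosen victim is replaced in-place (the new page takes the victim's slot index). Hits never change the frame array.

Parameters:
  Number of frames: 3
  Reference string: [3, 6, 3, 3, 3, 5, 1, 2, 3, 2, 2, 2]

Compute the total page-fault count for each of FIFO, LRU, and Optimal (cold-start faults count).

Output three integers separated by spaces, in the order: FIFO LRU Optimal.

--- FIFO ---
  step 0: ref 3 -> FAULT, frames=[3,-,-] (faults so far: 1)
  step 1: ref 6 -> FAULT, frames=[3,6,-] (faults so far: 2)
  step 2: ref 3 -> HIT, frames=[3,6,-] (faults so far: 2)
  step 3: ref 3 -> HIT, frames=[3,6,-] (faults so far: 2)
  step 4: ref 3 -> HIT, frames=[3,6,-] (faults so far: 2)
  step 5: ref 5 -> FAULT, frames=[3,6,5] (faults so far: 3)
  step 6: ref 1 -> FAULT, evict 3, frames=[1,6,5] (faults so far: 4)
  step 7: ref 2 -> FAULT, evict 6, frames=[1,2,5] (faults so far: 5)
  step 8: ref 3 -> FAULT, evict 5, frames=[1,2,3] (faults so far: 6)
  step 9: ref 2 -> HIT, frames=[1,2,3] (faults so far: 6)
  step 10: ref 2 -> HIT, frames=[1,2,3] (faults so far: 6)
  step 11: ref 2 -> HIT, frames=[1,2,3] (faults so far: 6)
  FIFO total faults: 6
--- LRU ---
  step 0: ref 3 -> FAULT, frames=[3,-,-] (faults so far: 1)
  step 1: ref 6 -> FAULT, frames=[3,6,-] (faults so far: 2)
  step 2: ref 3 -> HIT, frames=[3,6,-] (faults so far: 2)
  step 3: ref 3 -> HIT, frames=[3,6,-] (faults so far: 2)
  step 4: ref 3 -> HIT, frames=[3,6,-] (faults so far: 2)
  step 5: ref 5 -> FAULT, frames=[3,6,5] (faults so far: 3)
  step 6: ref 1 -> FAULT, evict 6, frames=[3,1,5] (faults so far: 4)
  step 7: ref 2 -> FAULT, evict 3, frames=[2,1,5] (faults so far: 5)
  step 8: ref 3 -> FAULT, evict 5, frames=[2,1,3] (faults so far: 6)
  step 9: ref 2 -> HIT, frames=[2,1,3] (faults so far: 6)
  step 10: ref 2 -> HIT, frames=[2,1,3] (faults so far: 6)
  step 11: ref 2 -> HIT, frames=[2,1,3] (faults so far: 6)
  LRU total faults: 6
--- Optimal ---
  step 0: ref 3 -> FAULT, frames=[3,-,-] (faults so far: 1)
  step 1: ref 6 -> FAULT, frames=[3,6,-] (faults so far: 2)
  step 2: ref 3 -> HIT, frames=[3,6,-] (faults so far: 2)
  step 3: ref 3 -> HIT, frames=[3,6,-] (faults so far: 2)
  step 4: ref 3 -> HIT, frames=[3,6,-] (faults so far: 2)
  step 5: ref 5 -> FAULT, frames=[3,6,5] (faults so far: 3)
  step 6: ref 1 -> FAULT, evict 5, frames=[3,6,1] (faults so far: 4)
  step 7: ref 2 -> FAULT, evict 1, frames=[3,6,2] (faults so far: 5)
  step 8: ref 3 -> HIT, frames=[3,6,2] (faults so far: 5)
  step 9: ref 2 -> HIT, frames=[3,6,2] (faults so far: 5)
  step 10: ref 2 -> HIT, frames=[3,6,2] (faults so far: 5)
  step 11: ref 2 -> HIT, frames=[3,6,2] (faults so far: 5)
  Optimal total faults: 5

Answer: 6 6 5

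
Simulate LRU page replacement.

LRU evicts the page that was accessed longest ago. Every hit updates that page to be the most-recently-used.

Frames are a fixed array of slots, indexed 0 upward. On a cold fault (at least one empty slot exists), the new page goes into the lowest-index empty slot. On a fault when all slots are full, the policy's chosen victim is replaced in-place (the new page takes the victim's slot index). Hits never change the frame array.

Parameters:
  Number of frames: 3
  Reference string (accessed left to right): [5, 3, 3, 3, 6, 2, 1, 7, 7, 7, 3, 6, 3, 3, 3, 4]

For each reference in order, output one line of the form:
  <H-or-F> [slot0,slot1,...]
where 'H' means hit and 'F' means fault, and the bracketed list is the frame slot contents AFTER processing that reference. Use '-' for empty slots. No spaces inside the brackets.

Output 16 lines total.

F [5,-,-]
F [5,3,-]
H [5,3,-]
H [5,3,-]
F [5,3,6]
F [2,3,6]
F [2,1,6]
F [2,1,7]
H [2,1,7]
H [2,1,7]
F [3,1,7]
F [3,6,7]
H [3,6,7]
H [3,6,7]
H [3,6,7]
F [3,6,4]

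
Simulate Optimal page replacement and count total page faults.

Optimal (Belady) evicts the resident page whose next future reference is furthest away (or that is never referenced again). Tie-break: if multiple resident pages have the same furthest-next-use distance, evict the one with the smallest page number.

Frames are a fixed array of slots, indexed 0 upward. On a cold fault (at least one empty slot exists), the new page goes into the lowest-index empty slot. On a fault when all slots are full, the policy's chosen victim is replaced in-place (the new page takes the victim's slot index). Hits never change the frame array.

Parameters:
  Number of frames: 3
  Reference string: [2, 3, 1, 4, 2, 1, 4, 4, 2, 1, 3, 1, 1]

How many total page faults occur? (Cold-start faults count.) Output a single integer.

Step 0: ref 2 → FAULT, frames=[2,-,-]
Step 1: ref 3 → FAULT, frames=[2,3,-]
Step 2: ref 1 → FAULT, frames=[2,3,1]
Step 3: ref 4 → FAULT (evict 3), frames=[2,4,1]
Step 4: ref 2 → HIT, frames=[2,4,1]
Step 5: ref 1 → HIT, frames=[2,4,1]
Step 6: ref 4 → HIT, frames=[2,4,1]
Step 7: ref 4 → HIT, frames=[2,4,1]
Step 8: ref 2 → HIT, frames=[2,4,1]
Step 9: ref 1 → HIT, frames=[2,4,1]
Step 10: ref 3 → FAULT (evict 2), frames=[3,4,1]
Step 11: ref 1 → HIT, frames=[3,4,1]
Step 12: ref 1 → HIT, frames=[3,4,1]
Total faults: 5

Answer: 5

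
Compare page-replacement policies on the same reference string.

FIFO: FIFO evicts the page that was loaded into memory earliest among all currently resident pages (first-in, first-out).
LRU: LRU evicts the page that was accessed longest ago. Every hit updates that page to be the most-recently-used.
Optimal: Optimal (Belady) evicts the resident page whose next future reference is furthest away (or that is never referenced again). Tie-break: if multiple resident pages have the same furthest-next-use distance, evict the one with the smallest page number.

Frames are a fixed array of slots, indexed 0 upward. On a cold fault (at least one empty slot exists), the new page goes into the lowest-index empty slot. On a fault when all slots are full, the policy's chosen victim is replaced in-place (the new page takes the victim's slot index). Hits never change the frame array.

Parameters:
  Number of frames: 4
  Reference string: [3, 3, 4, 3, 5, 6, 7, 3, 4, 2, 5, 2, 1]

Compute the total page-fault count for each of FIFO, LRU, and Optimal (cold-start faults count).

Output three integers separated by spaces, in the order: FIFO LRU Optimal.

--- FIFO ---
  step 0: ref 3 -> FAULT, frames=[3,-,-,-] (faults so far: 1)
  step 1: ref 3 -> HIT, frames=[3,-,-,-] (faults so far: 1)
  step 2: ref 4 -> FAULT, frames=[3,4,-,-] (faults so far: 2)
  step 3: ref 3 -> HIT, frames=[3,4,-,-] (faults so far: 2)
  step 4: ref 5 -> FAULT, frames=[3,4,5,-] (faults so far: 3)
  step 5: ref 6 -> FAULT, frames=[3,4,5,6] (faults so far: 4)
  step 6: ref 7 -> FAULT, evict 3, frames=[7,4,5,6] (faults so far: 5)
  step 7: ref 3 -> FAULT, evict 4, frames=[7,3,5,6] (faults so far: 6)
  step 8: ref 4 -> FAULT, evict 5, frames=[7,3,4,6] (faults so far: 7)
  step 9: ref 2 -> FAULT, evict 6, frames=[7,3,4,2] (faults so far: 8)
  step 10: ref 5 -> FAULT, evict 7, frames=[5,3,4,2] (faults so far: 9)
  step 11: ref 2 -> HIT, frames=[5,3,4,2] (faults so far: 9)
  step 12: ref 1 -> FAULT, evict 3, frames=[5,1,4,2] (faults so far: 10)
  FIFO total faults: 10
--- LRU ---
  step 0: ref 3 -> FAULT, frames=[3,-,-,-] (faults so far: 1)
  step 1: ref 3 -> HIT, frames=[3,-,-,-] (faults so far: 1)
  step 2: ref 4 -> FAULT, frames=[3,4,-,-] (faults so far: 2)
  step 3: ref 3 -> HIT, frames=[3,4,-,-] (faults so far: 2)
  step 4: ref 5 -> FAULT, frames=[3,4,5,-] (faults so far: 3)
  step 5: ref 6 -> FAULT, frames=[3,4,5,6] (faults so far: 4)
  step 6: ref 7 -> FAULT, evict 4, frames=[3,7,5,6] (faults so far: 5)
  step 7: ref 3 -> HIT, frames=[3,7,5,6] (faults so far: 5)
  step 8: ref 4 -> FAULT, evict 5, frames=[3,7,4,6] (faults so far: 6)
  step 9: ref 2 -> FAULT, evict 6, frames=[3,7,4,2] (faults so far: 7)
  step 10: ref 5 -> FAULT, evict 7, frames=[3,5,4,2] (faults so far: 8)
  step 11: ref 2 -> HIT, frames=[3,5,4,2] (faults so far: 8)
  step 12: ref 1 -> FAULT, evict 3, frames=[1,5,4,2] (faults so far: 9)
  LRU total faults: 9
--- Optimal ---
  step 0: ref 3 -> FAULT, frames=[3,-,-,-] (faults so far: 1)
  step 1: ref 3 -> HIT, frames=[3,-,-,-] (faults so far: 1)
  step 2: ref 4 -> FAULT, frames=[3,4,-,-] (faults so far: 2)
  step 3: ref 3 -> HIT, frames=[3,4,-,-] (faults so far: 2)
  step 4: ref 5 -> FAULT, frames=[3,4,5,-] (faults so far: 3)
  step 5: ref 6 -> FAULT, frames=[3,4,5,6] (faults so far: 4)
  step 6: ref 7 -> FAULT, evict 6, frames=[3,4,5,7] (faults so far: 5)
  step 7: ref 3 -> HIT, frames=[3,4,5,7] (faults so far: 5)
  step 8: ref 4 -> HIT, frames=[3,4,5,7] (faults so far: 5)
  step 9: ref 2 -> FAULT, evict 3, frames=[2,4,5,7] (faults so far: 6)
  step 10: ref 5 -> HIT, frames=[2,4,5,7] (faults so far: 6)
  step 11: ref 2 -> HIT, frames=[2,4,5,7] (faults so far: 6)
  step 12: ref 1 -> FAULT, evict 2, frames=[1,4,5,7] (faults so far: 7)
  Optimal total faults: 7

Answer: 10 9 7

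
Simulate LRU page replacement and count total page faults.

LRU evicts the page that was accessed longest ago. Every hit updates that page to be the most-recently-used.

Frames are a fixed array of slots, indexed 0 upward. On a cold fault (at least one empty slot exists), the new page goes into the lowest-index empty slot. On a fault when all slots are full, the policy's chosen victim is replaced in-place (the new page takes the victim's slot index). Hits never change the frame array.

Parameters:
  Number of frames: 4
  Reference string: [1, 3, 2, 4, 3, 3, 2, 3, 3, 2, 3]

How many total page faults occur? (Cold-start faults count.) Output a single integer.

Answer: 4

Derivation:
Step 0: ref 1 → FAULT, frames=[1,-,-,-]
Step 1: ref 3 → FAULT, frames=[1,3,-,-]
Step 2: ref 2 → FAULT, frames=[1,3,2,-]
Step 3: ref 4 → FAULT, frames=[1,3,2,4]
Step 4: ref 3 → HIT, frames=[1,3,2,4]
Step 5: ref 3 → HIT, frames=[1,3,2,4]
Step 6: ref 2 → HIT, frames=[1,3,2,4]
Step 7: ref 3 → HIT, frames=[1,3,2,4]
Step 8: ref 3 → HIT, frames=[1,3,2,4]
Step 9: ref 2 → HIT, frames=[1,3,2,4]
Step 10: ref 3 → HIT, frames=[1,3,2,4]
Total faults: 4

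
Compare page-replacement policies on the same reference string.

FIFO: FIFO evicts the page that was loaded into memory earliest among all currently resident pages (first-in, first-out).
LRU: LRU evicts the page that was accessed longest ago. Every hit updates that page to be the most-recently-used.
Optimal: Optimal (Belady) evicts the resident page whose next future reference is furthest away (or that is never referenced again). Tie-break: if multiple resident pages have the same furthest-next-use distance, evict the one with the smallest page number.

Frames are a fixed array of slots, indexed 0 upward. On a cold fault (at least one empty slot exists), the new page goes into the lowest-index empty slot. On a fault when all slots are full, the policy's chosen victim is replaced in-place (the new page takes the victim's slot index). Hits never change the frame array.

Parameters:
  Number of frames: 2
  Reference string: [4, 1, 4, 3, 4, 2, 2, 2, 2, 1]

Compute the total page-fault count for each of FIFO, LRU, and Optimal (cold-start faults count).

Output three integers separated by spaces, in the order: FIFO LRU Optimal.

Answer: 6 5 5

Derivation:
--- FIFO ---
  step 0: ref 4 -> FAULT, frames=[4,-] (faults so far: 1)
  step 1: ref 1 -> FAULT, frames=[4,1] (faults so far: 2)
  step 2: ref 4 -> HIT, frames=[4,1] (faults so far: 2)
  step 3: ref 3 -> FAULT, evict 4, frames=[3,1] (faults so far: 3)
  step 4: ref 4 -> FAULT, evict 1, frames=[3,4] (faults so far: 4)
  step 5: ref 2 -> FAULT, evict 3, frames=[2,4] (faults so far: 5)
  step 6: ref 2 -> HIT, frames=[2,4] (faults so far: 5)
  step 7: ref 2 -> HIT, frames=[2,4] (faults so far: 5)
  step 8: ref 2 -> HIT, frames=[2,4] (faults so far: 5)
  step 9: ref 1 -> FAULT, evict 4, frames=[2,1] (faults so far: 6)
  FIFO total faults: 6
--- LRU ---
  step 0: ref 4 -> FAULT, frames=[4,-] (faults so far: 1)
  step 1: ref 1 -> FAULT, frames=[4,1] (faults so far: 2)
  step 2: ref 4 -> HIT, frames=[4,1] (faults so far: 2)
  step 3: ref 3 -> FAULT, evict 1, frames=[4,3] (faults so far: 3)
  step 4: ref 4 -> HIT, frames=[4,3] (faults so far: 3)
  step 5: ref 2 -> FAULT, evict 3, frames=[4,2] (faults so far: 4)
  step 6: ref 2 -> HIT, frames=[4,2] (faults so far: 4)
  step 7: ref 2 -> HIT, frames=[4,2] (faults so far: 4)
  step 8: ref 2 -> HIT, frames=[4,2] (faults so far: 4)
  step 9: ref 1 -> FAULT, evict 4, frames=[1,2] (faults so far: 5)
  LRU total faults: 5
--- Optimal ---
  step 0: ref 4 -> FAULT, frames=[4,-] (faults so far: 1)
  step 1: ref 1 -> FAULT, frames=[4,1] (faults so far: 2)
  step 2: ref 4 -> HIT, frames=[4,1] (faults so far: 2)
  step 3: ref 3 -> FAULT, evict 1, frames=[4,3] (faults so far: 3)
  step 4: ref 4 -> HIT, frames=[4,3] (faults so far: 3)
  step 5: ref 2 -> FAULT, evict 3, frames=[4,2] (faults so far: 4)
  step 6: ref 2 -> HIT, frames=[4,2] (faults so far: 4)
  step 7: ref 2 -> HIT, frames=[4,2] (faults so far: 4)
  step 8: ref 2 -> HIT, frames=[4,2] (faults so far: 4)
  step 9: ref 1 -> FAULT, evict 2, frames=[4,1] (faults so far: 5)
  Optimal total faults: 5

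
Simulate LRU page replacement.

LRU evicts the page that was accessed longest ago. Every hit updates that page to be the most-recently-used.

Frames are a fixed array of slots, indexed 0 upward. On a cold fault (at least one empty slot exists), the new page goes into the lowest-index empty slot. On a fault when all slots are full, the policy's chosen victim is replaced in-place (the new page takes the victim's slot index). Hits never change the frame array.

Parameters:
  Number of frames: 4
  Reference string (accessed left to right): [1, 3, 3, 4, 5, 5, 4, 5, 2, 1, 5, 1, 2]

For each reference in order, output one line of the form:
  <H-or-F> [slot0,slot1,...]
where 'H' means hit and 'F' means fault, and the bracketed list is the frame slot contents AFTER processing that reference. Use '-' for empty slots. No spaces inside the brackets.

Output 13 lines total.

F [1,-,-,-]
F [1,3,-,-]
H [1,3,-,-]
F [1,3,4,-]
F [1,3,4,5]
H [1,3,4,5]
H [1,3,4,5]
H [1,3,4,5]
F [2,3,4,5]
F [2,1,4,5]
H [2,1,4,5]
H [2,1,4,5]
H [2,1,4,5]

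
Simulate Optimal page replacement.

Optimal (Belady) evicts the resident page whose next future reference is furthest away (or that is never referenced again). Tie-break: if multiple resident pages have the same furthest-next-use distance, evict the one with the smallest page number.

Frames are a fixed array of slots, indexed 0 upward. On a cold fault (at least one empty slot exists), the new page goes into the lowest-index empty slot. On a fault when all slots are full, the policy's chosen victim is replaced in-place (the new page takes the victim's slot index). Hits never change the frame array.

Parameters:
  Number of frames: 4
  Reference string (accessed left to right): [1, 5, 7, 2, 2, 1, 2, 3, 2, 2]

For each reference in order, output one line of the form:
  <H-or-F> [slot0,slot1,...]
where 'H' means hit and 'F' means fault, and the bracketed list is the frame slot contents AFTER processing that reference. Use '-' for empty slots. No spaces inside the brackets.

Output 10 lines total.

F [1,-,-,-]
F [1,5,-,-]
F [1,5,7,-]
F [1,5,7,2]
H [1,5,7,2]
H [1,5,7,2]
H [1,5,7,2]
F [3,5,7,2]
H [3,5,7,2]
H [3,5,7,2]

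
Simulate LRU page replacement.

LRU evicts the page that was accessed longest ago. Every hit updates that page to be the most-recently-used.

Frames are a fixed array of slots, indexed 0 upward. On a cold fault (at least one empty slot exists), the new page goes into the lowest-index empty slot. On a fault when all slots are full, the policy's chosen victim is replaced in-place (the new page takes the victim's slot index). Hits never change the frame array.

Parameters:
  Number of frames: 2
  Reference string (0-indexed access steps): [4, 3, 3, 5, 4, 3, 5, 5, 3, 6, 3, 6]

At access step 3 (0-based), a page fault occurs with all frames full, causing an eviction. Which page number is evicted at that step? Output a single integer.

Step 0: ref 4 -> FAULT, frames=[4,-]
Step 1: ref 3 -> FAULT, frames=[4,3]
Step 2: ref 3 -> HIT, frames=[4,3]
Step 3: ref 5 -> FAULT, evict 4, frames=[5,3]
At step 3: evicted page 4

Answer: 4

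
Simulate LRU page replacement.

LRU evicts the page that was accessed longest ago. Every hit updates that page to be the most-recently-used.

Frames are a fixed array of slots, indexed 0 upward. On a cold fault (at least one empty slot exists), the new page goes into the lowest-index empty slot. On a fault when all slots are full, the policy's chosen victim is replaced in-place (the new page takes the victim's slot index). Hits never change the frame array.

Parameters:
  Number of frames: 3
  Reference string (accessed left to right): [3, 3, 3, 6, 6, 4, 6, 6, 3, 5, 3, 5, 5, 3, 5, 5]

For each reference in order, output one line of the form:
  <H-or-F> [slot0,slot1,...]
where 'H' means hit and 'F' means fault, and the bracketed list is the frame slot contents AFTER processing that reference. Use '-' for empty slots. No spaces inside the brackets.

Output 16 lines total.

F [3,-,-]
H [3,-,-]
H [3,-,-]
F [3,6,-]
H [3,6,-]
F [3,6,4]
H [3,6,4]
H [3,6,4]
H [3,6,4]
F [3,6,5]
H [3,6,5]
H [3,6,5]
H [3,6,5]
H [3,6,5]
H [3,6,5]
H [3,6,5]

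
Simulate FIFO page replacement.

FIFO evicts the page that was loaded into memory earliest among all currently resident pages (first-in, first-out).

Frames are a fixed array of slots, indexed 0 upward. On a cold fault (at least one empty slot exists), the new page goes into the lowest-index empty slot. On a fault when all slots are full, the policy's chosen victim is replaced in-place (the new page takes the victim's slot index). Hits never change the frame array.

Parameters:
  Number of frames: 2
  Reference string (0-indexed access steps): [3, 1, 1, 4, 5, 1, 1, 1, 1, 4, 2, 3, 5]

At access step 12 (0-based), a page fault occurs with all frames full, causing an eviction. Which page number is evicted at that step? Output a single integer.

Answer: 2

Derivation:
Step 0: ref 3 -> FAULT, frames=[3,-]
Step 1: ref 1 -> FAULT, frames=[3,1]
Step 2: ref 1 -> HIT, frames=[3,1]
Step 3: ref 4 -> FAULT, evict 3, frames=[4,1]
Step 4: ref 5 -> FAULT, evict 1, frames=[4,5]
Step 5: ref 1 -> FAULT, evict 4, frames=[1,5]
Step 6: ref 1 -> HIT, frames=[1,5]
Step 7: ref 1 -> HIT, frames=[1,5]
Step 8: ref 1 -> HIT, frames=[1,5]
Step 9: ref 4 -> FAULT, evict 5, frames=[1,4]
Step 10: ref 2 -> FAULT, evict 1, frames=[2,4]
Step 11: ref 3 -> FAULT, evict 4, frames=[2,3]
Step 12: ref 5 -> FAULT, evict 2, frames=[5,3]
At step 12: evicted page 2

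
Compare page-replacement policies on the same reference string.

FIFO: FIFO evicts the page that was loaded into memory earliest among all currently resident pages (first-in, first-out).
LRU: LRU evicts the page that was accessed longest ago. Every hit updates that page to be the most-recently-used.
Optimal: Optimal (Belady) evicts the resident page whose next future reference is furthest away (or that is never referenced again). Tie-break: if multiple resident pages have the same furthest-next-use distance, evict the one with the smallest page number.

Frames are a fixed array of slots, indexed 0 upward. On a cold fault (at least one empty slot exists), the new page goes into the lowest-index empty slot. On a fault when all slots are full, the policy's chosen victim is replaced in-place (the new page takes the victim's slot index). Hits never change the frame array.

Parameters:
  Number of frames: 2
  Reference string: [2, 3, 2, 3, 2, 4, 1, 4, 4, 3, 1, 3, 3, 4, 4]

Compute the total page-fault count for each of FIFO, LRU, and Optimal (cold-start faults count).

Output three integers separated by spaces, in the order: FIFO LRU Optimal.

--- FIFO ---
  step 0: ref 2 -> FAULT, frames=[2,-] (faults so far: 1)
  step 1: ref 3 -> FAULT, frames=[2,3] (faults so far: 2)
  step 2: ref 2 -> HIT, frames=[2,3] (faults so far: 2)
  step 3: ref 3 -> HIT, frames=[2,3] (faults so far: 2)
  step 4: ref 2 -> HIT, frames=[2,3] (faults so far: 2)
  step 5: ref 4 -> FAULT, evict 2, frames=[4,3] (faults so far: 3)
  step 6: ref 1 -> FAULT, evict 3, frames=[4,1] (faults so far: 4)
  step 7: ref 4 -> HIT, frames=[4,1] (faults so far: 4)
  step 8: ref 4 -> HIT, frames=[4,1] (faults so far: 4)
  step 9: ref 3 -> FAULT, evict 4, frames=[3,1] (faults so far: 5)
  step 10: ref 1 -> HIT, frames=[3,1] (faults so far: 5)
  step 11: ref 3 -> HIT, frames=[3,1] (faults so far: 5)
  step 12: ref 3 -> HIT, frames=[3,1] (faults so far: 5)
  step 13: ref 4 -> FAULT, evict 1, frames=[3,4] (faults so far: 6)
  step 14: ref 4 -> HIT, frames=[3,4] (faults so far: 6)
  FIFO total faults: 6
--- LRU ---
  step 0: ref 2 -> FAULT, frames=[2,-] (faults so far: 1)
  step 1: ref 3 -> FAULT, frames=[2,3] (faults so far: 2)
  step 2: ref 2 -> HIT, frames=[2,3] (faults so far: 2)
  step 3: ref 3 -> HIT, frames=[2,3] (faults so far: 2)
  step 4: ref 2 -> HIT, frames=[2,3] (faults so far: 2)
  step 5: ref 4 -> FAULT, evict 3, frames=[2,4] (faults so far: 3)
  step 6: ref 1 -> FAULT, evict 2, frames=[1,4] (faults so far: 4)
  step 7: ref 4 -> HIT, frames=[1,4] (faults so far: 4)
  step 8: ref 4 -> HIT, frames=[1,4] (faults so far: 4)
  step 9: ref 3 -> FAULT, evict 1, frames=[3,4] (faults so far: 5)
  step 10: ref 1 -> FAULT, evict 4, frames=[3,1] (faults so far: 6)
  step 11: ref 3 -> HIT, frames=[3,1] (faults so far: 6)
  step 12: ref 3 -> HIT, frames=[3,1] (faults so far: 6)
  step 13: ref 4 -> FAULT, evict 1, frames=[3,4] (faults so far: 7)
  step 14: ref 4 -> HIT, frames=[3,4] (faults so far: 7)
  LRU total faults: 7
--- Optimal ---
  step 0: ref 2 -> FAULT, frames=[2,-] (faults so far: 1)
  step 1: ref 3 -> FAULT, frames=[2,3] (faults so far: 2)
  step 2: ref 2 -> HIT, frames=[2,3] (faults so far: 2)
  step 3: ref 3 -> HIT, frames=[2,3] (faults so far: 2)
  step 4: ref 2 -> HIT, frames=[2,3] (faults so far: 2)
  step 5: ref 4 -> FAULT, evict 2, frames=[4,3] (faults so far: 3)
  step 6: ref 1 -> FAULT, evict 3, frames=[4,1] (faults so far: 4)
  step 7: ref 4 -> HIT, frames=[4,1] (faults so far: 4)
  step 8: ref 4 -> HIT, frames=[4,1] (faults so far: 4)
  step 9: ref 3 -> FAULT, evict 4, frames=[3,1] (faults so far: 5)
  step 10: ref 1 -> HIT, frames=[3,1] (faults so far: 5)
  step 11: ref 3 -> HIT, frames=[3,1] (faults so far: 5)
  step 12: ref 3 -> HIT, frames=[3,1] (faults so far: 5)
  step 13: ref 4 -> FAULT, evict 1, frames=[3,4] (faults so far: 6)
  step 14: ref 4 -> HIT, frames=[3,4] (faults so far: 6)
  Optimal total faults: 6

Answer: 6 7 6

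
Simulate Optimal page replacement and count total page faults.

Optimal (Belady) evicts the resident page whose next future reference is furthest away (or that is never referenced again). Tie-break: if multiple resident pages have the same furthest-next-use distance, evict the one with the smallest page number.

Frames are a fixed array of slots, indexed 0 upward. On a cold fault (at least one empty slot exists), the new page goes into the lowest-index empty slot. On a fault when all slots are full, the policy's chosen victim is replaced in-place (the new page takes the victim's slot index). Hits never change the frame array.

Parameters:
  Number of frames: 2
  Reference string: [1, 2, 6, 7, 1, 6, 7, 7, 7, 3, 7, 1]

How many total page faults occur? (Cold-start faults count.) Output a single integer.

Answer: 7

Derivation:
Step 0: ref 1 → FAULT, frames=[1,-]
Step 1: ref 2 → FAULT, frames=[1,2]
Step 2: ref 6 → FAULT (evict 2), frames=[1,6]
Step 3: ref 7 → FAULT (evict 6), frames=[1,7]
Step 4: ref 1 → HIT, frames=[1,7]
Step 5: ref 6 → FAULT (evict 1), frames=[6,7]
Step 6: ref 7 → HIT, frames=[6,7]
Step 7: ref 7 → HIT, frames=[6,7]
Step 8: ref 7 → HIT, frames=[6,7]
Step 9: ref 3 → FAULT (evict 6), frames=[3,7]
Step 10: ref 7 → HIT, frames=[3,7]
Step 11: ref 1 → FAULT (evict 3), frames=[1,7]
Total faults: 7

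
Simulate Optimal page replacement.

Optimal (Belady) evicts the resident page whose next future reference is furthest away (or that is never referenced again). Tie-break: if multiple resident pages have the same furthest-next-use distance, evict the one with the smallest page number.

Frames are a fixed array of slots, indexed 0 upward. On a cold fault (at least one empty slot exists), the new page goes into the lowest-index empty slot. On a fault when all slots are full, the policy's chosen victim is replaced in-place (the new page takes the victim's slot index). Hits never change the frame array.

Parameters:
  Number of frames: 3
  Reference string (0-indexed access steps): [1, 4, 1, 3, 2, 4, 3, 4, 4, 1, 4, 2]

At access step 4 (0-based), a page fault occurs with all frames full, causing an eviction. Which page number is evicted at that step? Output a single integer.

Answer: 1

Derivation:
Step 0: ref 1 -> FAULT, frames=[1,-,-]
Step 1: ref 4 -> FAULT, frames=[1,4,-]
Step 2: ref 1 -> HIT, frames=[1,4,-]
Step 3: ref 3 -> FAULT, frames=[1,4,3]
Step 4: ref 2 -> FAULT, evict 1, frames=[2,4,3]
At step 4: evicted page 1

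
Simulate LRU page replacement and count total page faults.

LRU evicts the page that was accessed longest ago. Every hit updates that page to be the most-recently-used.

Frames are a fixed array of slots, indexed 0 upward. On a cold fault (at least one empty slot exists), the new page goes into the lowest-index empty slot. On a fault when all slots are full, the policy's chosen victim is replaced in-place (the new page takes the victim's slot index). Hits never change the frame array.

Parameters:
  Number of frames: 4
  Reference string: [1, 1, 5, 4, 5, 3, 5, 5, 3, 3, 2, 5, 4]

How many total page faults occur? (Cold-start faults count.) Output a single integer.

Step 0: ref 1 → FAULT, frames=[1,-,-,-]
Step 1: ref 1 → HIT, frames=[1,-,-,-]
Step 2: ref 5 → FAULT, frames=[1,5,-,-]
Step 3: ref 4 → FAULT, frames=[1,5,4,-]
Step 4: ref 5 → HIT, frames=[1,5,4,-]
Step 5: ref 3 → FAULT, frames=[1,5,4,3]
Step 6: ref 5 → HIT, frames=[1,5,4,3]
Step 7: ref 5 → HIT, frames=[1,5,4,3]
Step 8: ref 3 → HIT, frames=[1,5,4,3]
Step 9: ref 3 → HIT, frames=[1,5,4,3]
Step 10: ref 2 → FAULT (evict 1), frames=[2,5,4,3]
Step 11: ref 5 → HIT, frames=[2,5,4,3]
Step 12: ref 4 → HIT, frames=[2,5,4,3]
Total faults: 5

Answer: 5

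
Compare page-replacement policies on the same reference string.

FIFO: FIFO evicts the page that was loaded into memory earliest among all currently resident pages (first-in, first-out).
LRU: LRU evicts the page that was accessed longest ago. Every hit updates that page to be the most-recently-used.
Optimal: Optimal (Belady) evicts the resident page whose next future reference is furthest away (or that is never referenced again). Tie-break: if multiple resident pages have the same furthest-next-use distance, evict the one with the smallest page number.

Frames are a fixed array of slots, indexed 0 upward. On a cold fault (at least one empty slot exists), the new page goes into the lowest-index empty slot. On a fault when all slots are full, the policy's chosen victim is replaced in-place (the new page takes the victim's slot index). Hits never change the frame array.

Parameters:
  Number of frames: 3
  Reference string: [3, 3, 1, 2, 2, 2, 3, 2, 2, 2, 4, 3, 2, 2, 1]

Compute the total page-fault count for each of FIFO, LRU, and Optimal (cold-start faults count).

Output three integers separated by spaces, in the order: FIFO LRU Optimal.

--- FIFO ---
  step 0: ref 3 -> FAULT, frames=[3,-,-] (faults so far: 1)
  step 1: ref 3 -> HIT, frames=[3,-,-] (faults so far: 1)
  step 2: ref 1 -> FAULT, frames=[3,1,-] (faults so far: 2)
  step 3: ref 2 -> FAULT, frames=[3,1,2] (faults so far: 3)
  step 4: ref 2 -> HIT, frames=[3,1,2] (faults so far: 3)
  step 5: ref 2 -> HIT, frames=[3,1,2] (faults so far: 3)
  step 6: ref 3 -> HIT, frames=[3,1,2] (faults so far: 3)
  step 7: ref 2 -> HIT, frames=[3,1,2] (faults so far: 3)
  step 8: ref 2 -> HIT, frames=[3,1,2] (faults so far: 3)
  step 9: ref 2 -> HIT, frames=[3,1,2] (faults so far: 3)
  step 10: ref 4 -> FAULT, evict 3, frames=[4,1,2] (faults so far: 4)
  step 11: ref 3 -> FAULT, evict 1, frames=[4,3,2] (faults so far: 5)
  step 12: ref 2 -> HIT, frames=[4,3,2] (faults so far: 5)
  step 13: ref 2 -> HIT, frames=[4,3,2] (faults so far: 5)
  step 14: ref 1 -> FAULT, evict 2, frames=[4,3,1] (faults so far: 6)
  FIFO total faults: 6
--- LRU ---
  step 0: ref 3 -> FAULT, frames=[3,-,-] (faults so far: 1)
  step 1: ref 3 -> HIT, frames=[3,-,-] (faults so far: 1)
  step 2: ref 1 -> FAULT, frames=[3,1,-] (faults so far: 2)
  step 3: ref 2 -> FAULT, frames=[3,1,2] (faults so far: 3)
  step 4: ref 2 -> HIT, frames=[3,1,2] (faults so far: 3)
  step 5: ref 2 -> HIT, frames=[3,1,2] (faults so far: 3)
  step 6: ref 3 -> HIT, frames=[3,1,2] (faults so far: 3)
  step 7: ref 2 -> HIT, frames=[3,1,2] (faults so far: 3)
  step 8: ref 2 -> HIT, frames=[3,1,2] (faults so far: 3)
  step 9: ref 2 -> HIT, frames=[3,1,2] (faults so far: 3)
  step 10: ref 4 -> FAULT, evict 1, frames=[3,4,2] (faults so far: 4)
  step 11: ref 3 -> HIT, frames=[3,4,2] (faults so far: 4)
  step 12: ref 2 -> HIT, frames=[3,4,2] (faults so far: 4)
  step 13: ref 2 -> HIT, frames=[3,4,2] (faults so far: 4)
  step 14: ref 1 -> FAULT, evict 4, frames=[3,1,2] (faults so far: 5)
  LRU total faults: 5
--- Optimal ---
  step 0: ref 3 -> FAULT, frames=[3,-,-] (faults so far: 1)
  step 1: ref 3 -> HIT, frames=[3,-,-] (faults so far: 1)
  step 2: ref 1 -> FAULT, frames=[3,1,-] (faults so far: 2)
  step 3: ref 2 -> FAULT, frames=[3,1,2] (faults so far: 3)
  step 4: ref 2 -> HIT, frames=[3,1,2] (faults so far: 3)
  step 5: ref 2 -> HIT, frames=[3,1,2] (faults so far: 3)
  step 6: ref 3 -> HIT, frames=[3,1,2] (faults so far: 3)
  step 7: ref 2 -> HIT, frames=[3,1,2] (faults so far: 3)
  step 8: ref 2 -> HIT, frames=[3,1,2] (faults so far: 3)
  step 9: ref 2 -> HIT, frames=[3,1,2] (faults so far: 3)
  step 10: ref 4 -> FAULT, evict 1, frames=[3,4,2] (faults so far: 4)
  step 11: ref 3 -> HIT, frames=[3,4,2] (faults so far: 4)
  step 12: ref 2 -> HIT, frames=[3,4,2] (faults so far: 4)
  step 13: ref 2 -> HIT, frames=[3,4,2] (faults so far: 4)
  step 14: ref 1 -> FAULT, evict 2, frames=[3,4,1] (faults so far: 5)
  Optimal total faults: 5

Answer: 6 5 5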